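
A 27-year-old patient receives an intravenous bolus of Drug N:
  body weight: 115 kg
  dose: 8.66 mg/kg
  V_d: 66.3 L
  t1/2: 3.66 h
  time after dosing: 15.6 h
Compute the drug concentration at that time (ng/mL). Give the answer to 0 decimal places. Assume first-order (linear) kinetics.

783 ng/mL

Total dose = 8.66 × 115 = 995.9 mg
C₀ = Dose / Vd = 995.9 / 66.3 = 15.02 mg/L
k = ln2 / t½ = 0.693147 / 3.66 = 0.1894 h⁻¹
C = C₀ · e^(−k·t) = 15.02 × e^(−0.1894 × 15.6)
  = 15.02 × 0.05210 = 0.7825 mg/L
Convert: 0.7825 mg/L × 1000 = 782.5 ng/mL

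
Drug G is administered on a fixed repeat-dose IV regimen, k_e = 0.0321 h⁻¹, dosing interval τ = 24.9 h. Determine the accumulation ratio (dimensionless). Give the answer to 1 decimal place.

1.8

e^(−kτ) = e^(−0.03210 × 24.9) = 0.4496
Accumulation ratio R = 1 / (1 − e^(−kτ)) = 1 / (1 − 0.4496) = 1.817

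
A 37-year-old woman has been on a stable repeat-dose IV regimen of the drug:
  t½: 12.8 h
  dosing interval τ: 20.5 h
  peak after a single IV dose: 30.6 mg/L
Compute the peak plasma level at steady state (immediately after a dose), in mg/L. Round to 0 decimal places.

k = ln2 / t½ = 0.693147 / 12.8 = 0.05415 h⁻¹
e^(−kτ) = e^(−0.05415 × 20.5) = 0.3295
Accumulation ratio R = 1 / (1 − e^(−kτ)) = 1 / (1 − 0.3295) = 1.491
Steady-state peak = C₀ × R = 30.6 × 1.491 = 45.62 mg/L

46 mg/L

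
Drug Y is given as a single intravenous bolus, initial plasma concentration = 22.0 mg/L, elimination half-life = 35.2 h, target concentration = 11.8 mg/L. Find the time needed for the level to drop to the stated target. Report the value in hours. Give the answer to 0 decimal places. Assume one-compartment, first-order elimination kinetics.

k = ln2 / t½ = 0.693147 / 35.2 = 0.01969 h⁻¹
t = ln(C₀ / C) / k = ln(22.00 / 11.8) / 0.01969
  = ln(1.864) / 0.01969 = 0.6227 / 0.01969 = 31.63 h

32 h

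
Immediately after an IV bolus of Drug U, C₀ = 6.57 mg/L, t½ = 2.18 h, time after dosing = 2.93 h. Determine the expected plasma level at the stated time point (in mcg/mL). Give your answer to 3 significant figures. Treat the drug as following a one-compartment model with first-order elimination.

2.59 mcg/mL

k = ln2 / t½ = 0.693147 / 2.18 = 0.3180 h⁻¹
C = C₀ · e^(−k·t) = 6.570 × e^(−0.3180 × 2.93)
  = 6.570 × 0.3939 = 2.588 mg/L
(2.588 mg/L = 2.588 mcg/mL)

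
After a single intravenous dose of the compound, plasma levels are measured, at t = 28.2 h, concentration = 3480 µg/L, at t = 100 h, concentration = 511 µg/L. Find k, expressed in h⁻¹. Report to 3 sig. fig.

0.0267 h⁻¹

k = ln(C₁/C₂) / (t₂ − t₁) = ln(3480/511) / (100 − 28.2)
  = 1.918 / 71.80 = 0.02671 h⁻¹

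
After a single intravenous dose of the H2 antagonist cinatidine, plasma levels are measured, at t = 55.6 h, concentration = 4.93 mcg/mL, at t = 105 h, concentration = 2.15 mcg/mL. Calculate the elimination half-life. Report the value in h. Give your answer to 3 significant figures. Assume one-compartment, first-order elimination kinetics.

k = ln(C₁/C₂) / (t₂ − t₁) = ln(4.93/2.15) / (105 − 55.6)
  = 0.8299 / 49.40 = 0.01680 h⁻¹
t½ = ln2 / k = 0.693147 / 0.01680 = 41.26 h

41.3 h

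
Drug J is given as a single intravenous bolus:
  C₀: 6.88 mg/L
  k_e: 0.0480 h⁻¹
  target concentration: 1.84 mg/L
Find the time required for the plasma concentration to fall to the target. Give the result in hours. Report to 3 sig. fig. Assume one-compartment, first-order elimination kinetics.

t = ln(C₀ / C) / k = ln(6.880 / 1.84) / 0.04800
  = ln(3.739) / 0.04800 = 1.319 / 0.04800 = 27.48 h

27.5 h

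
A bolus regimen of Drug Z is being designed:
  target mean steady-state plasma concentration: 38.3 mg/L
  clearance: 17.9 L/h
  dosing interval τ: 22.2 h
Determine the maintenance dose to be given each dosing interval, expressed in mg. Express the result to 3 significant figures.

At steady state, Dose/τ = Css × CL.
Dose = Css × CL × τ = 38.3 × 17.90 × 22.2 = 15220 mg

15200 mg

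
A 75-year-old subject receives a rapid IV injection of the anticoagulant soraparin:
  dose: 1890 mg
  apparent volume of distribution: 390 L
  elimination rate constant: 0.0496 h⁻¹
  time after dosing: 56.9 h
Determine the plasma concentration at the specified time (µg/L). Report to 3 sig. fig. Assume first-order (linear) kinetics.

C₀ = Dose / Vd = 1890 / 390 = 4.846 mg/L
C = C₀ · e^(−k·t) = 4.846 × e^(−0.04960 × 56.9)
  = 4.846 × 0.05947 = 0.2882 mg/L
Convert: 0.2882 mg/L × 1000 = 288.2 µg/L

288 µg/L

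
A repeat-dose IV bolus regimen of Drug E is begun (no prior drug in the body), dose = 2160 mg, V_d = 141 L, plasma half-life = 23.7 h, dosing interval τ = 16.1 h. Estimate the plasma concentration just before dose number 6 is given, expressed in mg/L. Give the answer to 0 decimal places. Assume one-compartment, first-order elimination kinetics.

23 mg/L

C₀ per dose = Dose / Vd = 2160 / 141 = 15.32 mg/L
k = ln2 / t½ = 0.693147 / 23.7 = 0.02925 h⁻¹
Fraction remaining after one interval: r = e^(−kτ) = e^(−0.02925 × 16.1) = 0.6244
Before dose 6, 5 doses have been given (aged 1τ, 2τ, 3τ, 4τ, 5τ).
C_trough = C₀ × (r + r² + … + r^5) = C₀ × r(1−r^5)/(1−r)
        = 15.32 × 0.6244 × (1 − 0.09491) / (1 − 0.6244) = 23.05 mg/L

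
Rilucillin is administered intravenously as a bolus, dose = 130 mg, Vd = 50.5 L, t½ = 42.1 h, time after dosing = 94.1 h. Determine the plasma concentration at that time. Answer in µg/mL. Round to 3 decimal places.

0.547 µg/mL

C₀ = Dose / Vd = 130.0 / 50.5 = 2.574 mg/L
k = ln2 / t½ = 0.693147 / 42.1 = 0.01646 h⁻¹
C = C₀ · e^(−k·t) = 2.574 × e^(−0.01646 × 94.1)
  = 2.574 × 0.2125 = 0.5470 mg/L
(0.5470 mg/L = 0.5470 µg/mL)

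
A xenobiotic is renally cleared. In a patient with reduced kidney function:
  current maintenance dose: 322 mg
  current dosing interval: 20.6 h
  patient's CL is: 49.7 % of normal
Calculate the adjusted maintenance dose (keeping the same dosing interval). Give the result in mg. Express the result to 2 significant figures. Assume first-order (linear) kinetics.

160 mg

To keep the same average steady-state level, dosing rate must scale with clearance.
CL ratio = 49.7 / 100 = 0.4970
New dose (same interval) = 322 × 0.4970 = 160.0 mg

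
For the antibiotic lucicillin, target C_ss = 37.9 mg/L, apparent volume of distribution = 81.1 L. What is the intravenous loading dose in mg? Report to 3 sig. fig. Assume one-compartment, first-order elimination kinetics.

3070 mg

LD = Css × Vd = 37.9 × 81.1 = 3074 mg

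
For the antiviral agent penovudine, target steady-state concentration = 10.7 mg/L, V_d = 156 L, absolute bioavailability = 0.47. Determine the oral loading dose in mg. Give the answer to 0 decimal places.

LD = Css × Vd / F = 10.7 × 156 / 0.47 = 3551 mg

3551 mg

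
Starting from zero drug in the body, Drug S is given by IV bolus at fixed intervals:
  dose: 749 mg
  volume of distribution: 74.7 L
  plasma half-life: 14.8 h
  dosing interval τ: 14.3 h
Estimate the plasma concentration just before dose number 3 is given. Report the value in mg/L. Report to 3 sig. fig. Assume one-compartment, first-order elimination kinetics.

7.76 mg/L

C₀ per dose = Dose / Vd = 749 / 74.7 = 10.03 mg/L
k = ln2 / t½ = 0.693147 / 14.8 = 0.04683 h⁻¹
Fraction remaining after one interval: r = e^(−kτ) = e^(−0.04683 × 14.3) = 0.5119
Before dose 3, 2 doses have been given (aged 1τ, 2τ).
C_trough = C₀ × (r + r²) = 10.03 × (0.5119 + 0.2620) = 7.762 mg/L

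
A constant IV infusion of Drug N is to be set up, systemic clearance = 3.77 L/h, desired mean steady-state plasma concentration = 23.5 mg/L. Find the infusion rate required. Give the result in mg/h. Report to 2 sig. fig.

At steady state, infusion rate R₀ = Css × CL = 23.5 × 3.770 = 88.60 mg/h

89 mg/h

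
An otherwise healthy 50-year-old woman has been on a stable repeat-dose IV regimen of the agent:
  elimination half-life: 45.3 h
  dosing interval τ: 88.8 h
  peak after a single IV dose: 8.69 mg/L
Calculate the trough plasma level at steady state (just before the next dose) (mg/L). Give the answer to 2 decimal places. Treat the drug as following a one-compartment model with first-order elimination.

3.01 mg/L

k = ln2 / t½ = 0.693147 / 45.3 = 0.01530 h⁻¹
e^(−kτ) = e^(−0.01530 × 88.8) = 0.2570
Accumulation ratio R = 1 / (1 − e^(−kτ)) = 1 / (1 − 0.2570) = 1.346
Steady-state trough = C₀ × R × e^(−kτ) = 8.69 × 1.346 × 0.2570 = 3.006 mg/L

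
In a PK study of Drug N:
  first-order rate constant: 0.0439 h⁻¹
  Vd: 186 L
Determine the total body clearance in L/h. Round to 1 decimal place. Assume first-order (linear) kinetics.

CL = k × Vd = 0.0439 × 186 = 8.165 L/h

8.2 L/h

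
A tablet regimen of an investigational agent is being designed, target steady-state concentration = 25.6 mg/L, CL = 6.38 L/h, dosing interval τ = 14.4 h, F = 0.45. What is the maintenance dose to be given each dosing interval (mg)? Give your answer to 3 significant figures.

5230 mg

At steady state, F × (Dose/τ) = Css × CL.
Dose = Css × CL × τ / F = 25.6 × 6.380 × 14.4 / 0.45 = 5226 mg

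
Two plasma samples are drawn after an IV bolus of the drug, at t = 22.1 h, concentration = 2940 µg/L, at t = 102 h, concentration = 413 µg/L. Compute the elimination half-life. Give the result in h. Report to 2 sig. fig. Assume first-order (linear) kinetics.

k = ln(C₁/C₂) / (t₂ − t₁) = ln(2940/413) / (102 − 22.1)
  = 1.963 / 79.90 = 0.02457 h⁻¹
t½ = ln2 / k = 0.693147 / 0.02457 = 28.21 h

28 h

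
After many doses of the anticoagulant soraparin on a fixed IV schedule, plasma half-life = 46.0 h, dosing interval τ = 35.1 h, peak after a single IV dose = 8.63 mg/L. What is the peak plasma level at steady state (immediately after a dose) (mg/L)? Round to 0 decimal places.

k = ln2 / t½ = 0.693147 / 46.0 = 0.01507 h⁻¹
e^(−kτ) = e^(−0.01507 × 35.1) = 0.5892
Accumulation ratio R = 1 / (1 − e^(−kτ)) = 1 / (1 − 0.5892) = 2.434
Steady-state peak = C₀ × R = 8.63 × 2.434 = 21.01 mg/L

21 mg/L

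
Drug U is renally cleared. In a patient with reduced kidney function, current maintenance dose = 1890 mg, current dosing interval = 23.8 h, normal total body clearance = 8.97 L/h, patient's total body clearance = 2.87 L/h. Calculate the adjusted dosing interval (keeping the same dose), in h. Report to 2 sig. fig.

To keep the same average steady-state level, dosing rate must scale with clearance.
CL ratio = 2.87 / 8.97 = 0.3200
New interval (same dose) = 23.8 / 0.3200 = 74.38 h

74 h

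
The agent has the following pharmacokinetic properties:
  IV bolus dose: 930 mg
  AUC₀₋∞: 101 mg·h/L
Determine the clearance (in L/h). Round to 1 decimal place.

CL = Dose / AUC = 930 / 101 = 9.208 L/h

9.2 L/h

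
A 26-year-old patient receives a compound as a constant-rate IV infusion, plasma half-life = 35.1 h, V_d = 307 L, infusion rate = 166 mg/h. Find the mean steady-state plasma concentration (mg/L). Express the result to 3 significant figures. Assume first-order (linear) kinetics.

k = ln2 / t½ = 0.693147 / 35.1 = 0.01975 h⁻¹
CL = k × Vd = 0.01975 × 307 = 6.063 L/h
At steady state Css = R₀ / CL = 166 / 6.063 = 27.38 mg/L

27.4 mg/L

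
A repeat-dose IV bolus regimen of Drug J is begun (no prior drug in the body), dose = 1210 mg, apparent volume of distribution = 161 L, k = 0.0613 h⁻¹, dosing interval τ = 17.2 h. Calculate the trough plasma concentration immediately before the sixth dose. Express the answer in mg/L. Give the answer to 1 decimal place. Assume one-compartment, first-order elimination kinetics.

4.0 mg/L

C₀ per dose = Dose / Vd = 1210 / 161 = 7.516 mg/L
Fraction remaining after one interval: r = e^(−kτ) = e^(−0.06130 × 17.2) = 0.3484
Before dose 6, 5 doses have been given (aged 1τ, 2τ, 3τ, 4τ, 5τ).
C_trough = C₀ × (r + r² + … + r^5) = C₀ × r(1−r^5)/(1−r)
        = 7.516 × 0.3484 × (1 − 0.005133) / (1 − 0.3484) = 3.998 mg/L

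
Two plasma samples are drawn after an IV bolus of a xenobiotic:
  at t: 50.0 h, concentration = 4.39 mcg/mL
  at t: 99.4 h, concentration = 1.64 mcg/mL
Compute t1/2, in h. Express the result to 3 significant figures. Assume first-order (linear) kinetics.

k = ln(C₁/C₂) / (t₂ − t₁) = ln(4.39/1.64) / (99.4 − 50.0)
  = 0.9846 / 49.40 = 0.01993 h⁻¹
t½ = ln2 / k = 0.693147 / 0.01993 = 34.78 h

34.8 h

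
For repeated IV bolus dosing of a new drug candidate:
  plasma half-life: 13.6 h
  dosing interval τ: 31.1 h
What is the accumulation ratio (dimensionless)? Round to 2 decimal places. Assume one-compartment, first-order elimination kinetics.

k = ln2 / t½ = 0.693147 / 13.6 = 0.05097 h⁻¹
e^(−kτ) = e^(−0.05097 × 31.1) = 0.2049
Accumulation ratio R = 1 / (1 − e^(−kτ)) = 1 / (1 − 0.2049) = 1.258

1.26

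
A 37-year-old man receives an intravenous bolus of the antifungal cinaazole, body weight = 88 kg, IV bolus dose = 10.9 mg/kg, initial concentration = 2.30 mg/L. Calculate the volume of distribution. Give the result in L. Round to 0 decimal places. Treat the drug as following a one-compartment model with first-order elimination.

Dose = 10.9 × 88 = 959.2 mg
Vd = Dose / C₀ = 959.2 / 2.30 = 417.0 L

417 L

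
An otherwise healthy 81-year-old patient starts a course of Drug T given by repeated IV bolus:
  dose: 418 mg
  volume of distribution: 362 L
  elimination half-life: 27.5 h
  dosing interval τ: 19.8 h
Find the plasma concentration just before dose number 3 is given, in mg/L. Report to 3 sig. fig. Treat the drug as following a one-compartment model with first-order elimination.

1.13 mg/L

C₀ per dose = Dose / Vd = 418 / 362 = 1.155 mg/L
k = ln2 / t½ = 0.693147 / 27.5 = 0.02521 h⁻¹
Fraction remaining after one interval: r = e^(−kτ) = e^(−0.02521 × 19.8) = 0.6070
Before dose 3, 2 doses have been given (aged 1τ, 2τ).
C_trough = C₀ × (r + r²) = 1.155 × (0.6070 + 0.3684) = 1.127 mg/L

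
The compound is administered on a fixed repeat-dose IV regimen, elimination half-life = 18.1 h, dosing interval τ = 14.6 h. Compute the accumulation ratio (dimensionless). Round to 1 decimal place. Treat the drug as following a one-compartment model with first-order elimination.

2.3

k = ln2 / t½ = 0.693147 / 18.1 = 0.03830 h⁻¹
e^(−kτ) = e^(−0.03830 × 14.6) = 0.5717
Accumulation ratio R = 1 / (1 − e^(−kτ)) = 1 / (1 − 0.5717) = 2.335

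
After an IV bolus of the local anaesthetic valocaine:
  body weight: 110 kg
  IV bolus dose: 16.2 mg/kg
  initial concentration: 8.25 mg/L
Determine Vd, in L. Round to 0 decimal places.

216 L

Dose = 16.2 × 110 = 1782 mg
Vd = Dose / C₀ = 1782 / 8.25 = 216.0 L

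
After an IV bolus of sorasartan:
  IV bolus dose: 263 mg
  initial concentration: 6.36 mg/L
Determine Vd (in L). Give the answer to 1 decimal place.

41.4 L

Vd = Dose / C₀ = 263.0 / 6.36 = 41.35 L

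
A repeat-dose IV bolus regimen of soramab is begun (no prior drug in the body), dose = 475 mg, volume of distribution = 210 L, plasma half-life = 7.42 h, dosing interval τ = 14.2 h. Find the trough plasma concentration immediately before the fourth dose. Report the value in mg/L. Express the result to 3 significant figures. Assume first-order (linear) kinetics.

C₀ per dose = Dose / Vd = 475 / 210 = 2.262 mg/L
k = ln2 / t½ = 0.693147 / 7.42 = 0.09342 h⁻¹
Fraction remaining after one interval: r = e^(−kτ) = e^(−0.09342 × 14.2) = 0.2654
Before dose 4, 3 doses have been given (aged 1τ, 2τ, 3τ).
C_trough = C₀ × (r + r² + … + r^3) = C₀ × r(1−r^3)/(1−r)
        = 2.262 × 0.2654 × (1 − 0.01869) / (1 − 0.2654) = 0.8020 mg/L

0.802 mg/L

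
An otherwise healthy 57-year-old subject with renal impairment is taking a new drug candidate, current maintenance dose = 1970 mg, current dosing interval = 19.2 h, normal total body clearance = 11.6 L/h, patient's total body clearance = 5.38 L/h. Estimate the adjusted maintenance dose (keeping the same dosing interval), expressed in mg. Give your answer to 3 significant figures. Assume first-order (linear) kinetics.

To keep the same average steady-state level, dosing rate must scale with clearance.
CL ratio = 5.38 / 11.6 = 0.4638
New dose (same interval) = 1970 × 0.4638 = 913.7 mg

914 mg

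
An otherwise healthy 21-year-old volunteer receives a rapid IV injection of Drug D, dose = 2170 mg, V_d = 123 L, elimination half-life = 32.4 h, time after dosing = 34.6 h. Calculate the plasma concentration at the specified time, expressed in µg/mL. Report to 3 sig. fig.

C₀ = Dose / Vd = 2170 / 123 = 17.64 mg/L
k = ln2 / t½ = 0.693147 / 32.4 = 0.02139 h⁻¹
C = C₀ · e^(−k·t) = 17.64 × e^(−0.02139 × 34.6)
  = 17.64 × 0.4771 = 8.416 mg/L
(8.416 mg/L = 8.416 µg/mL)

8.42 µg/mL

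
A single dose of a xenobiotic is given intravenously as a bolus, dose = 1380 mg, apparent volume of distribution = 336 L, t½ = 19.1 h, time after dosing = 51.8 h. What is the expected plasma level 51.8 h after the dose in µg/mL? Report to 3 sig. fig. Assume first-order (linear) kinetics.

0.627 µg/mL

C₀ = Dose / Vd = 1380 / 336 = 4.107 mg/L
k = ln2 / t½ = 0.693147 / 19.1 = 0.03629 h⁻¹
C = C₀ · e^(−k·t) = 4.107 × e^(−0.03629 × 51.8)
  = 4.107 × 0.1526 = 0.6267 mg/L
(0.6267 mg/L = 0.6267 µg/mL)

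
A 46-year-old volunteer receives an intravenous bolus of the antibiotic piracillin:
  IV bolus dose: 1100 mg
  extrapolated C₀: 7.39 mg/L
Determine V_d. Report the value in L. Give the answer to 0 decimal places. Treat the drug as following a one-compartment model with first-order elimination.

149 L

Vd = Dose / C₀ = 1100 / 7.39 = 148.8 L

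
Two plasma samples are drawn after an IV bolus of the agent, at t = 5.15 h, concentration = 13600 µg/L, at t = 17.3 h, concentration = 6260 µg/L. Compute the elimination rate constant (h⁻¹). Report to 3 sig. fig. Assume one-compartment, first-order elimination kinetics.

k = ln(C₁/C₂) / (t₂ − t₁) = ln(13600/6260) / (17.3 − 5.15)
  = 0.7759 / 12.15 = 0.06386 h⁻¹

0.0639 h⁻¹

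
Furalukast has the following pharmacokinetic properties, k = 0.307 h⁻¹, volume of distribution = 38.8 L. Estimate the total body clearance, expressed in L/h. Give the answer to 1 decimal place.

CL = k × Vd = 0.307 × 38.8 = 11.91 L/h

11.9 L/h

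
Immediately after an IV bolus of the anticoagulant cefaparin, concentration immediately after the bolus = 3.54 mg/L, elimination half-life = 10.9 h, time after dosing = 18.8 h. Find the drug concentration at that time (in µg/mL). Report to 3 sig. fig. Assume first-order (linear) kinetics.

1.07 µg/mL

k = ln2 / t½ = 0.693147 / 10.9 = 0.06359 h⁻¹
C = C₀ · e^(−k·t) = 3.540 × e^(−0.06359 × 18.8)
  = 3.540 × 0.3026 = 1.071 mg/L
(1.071 mg/L = 1.071 µg/mL)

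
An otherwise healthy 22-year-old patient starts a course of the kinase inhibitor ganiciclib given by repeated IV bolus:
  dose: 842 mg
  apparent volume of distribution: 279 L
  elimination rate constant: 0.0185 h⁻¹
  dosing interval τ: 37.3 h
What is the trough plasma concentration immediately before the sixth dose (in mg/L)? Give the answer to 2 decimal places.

2.94 mg/L

C₀ per dose = Dose / Vd = 842 / 279 = 3.018 mg/L
Fraction remaining after one interval: r = e^(−kτ) = e^(−0.01850 × 37.3) = 0.5016
Before dose 6, 5 doses have been given (aged 1τ, 2τ, 3τ, 4τ, 5τ).
C_trough = C₀ × (r + r² + … + r^5) = C₀ × r(1−r^5)/(1−r)
        = 3.018 × 0.5016 × (1 − 0.03175) / (1 − 0.5016) = 2.941 mg/L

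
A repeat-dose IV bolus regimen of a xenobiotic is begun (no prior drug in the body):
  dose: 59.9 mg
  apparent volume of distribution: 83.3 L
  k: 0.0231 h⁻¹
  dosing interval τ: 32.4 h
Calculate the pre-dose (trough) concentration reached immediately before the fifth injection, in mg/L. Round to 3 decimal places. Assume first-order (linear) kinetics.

C₀ per dose = Dose / Vd = 59.9 / 83.3 = 0.7191 mg/L
Fraction remaining after one interval: r = e^(−kτ) = e^(−0.02310 × 32.4) = 0.4731
Before dose 5, 4 doses have been given (aged 1τ, 2τ, 3τ, 4τ).
C_trough = C₀ × (r + r² + … + r^4) = C₀ × r(1−r^4)/(1−r)
        = 0.7191 × 0.4731 × (1 − 0.05010) / (1 − 0.4731) = 0.6133 mg/L

0.613 mg/L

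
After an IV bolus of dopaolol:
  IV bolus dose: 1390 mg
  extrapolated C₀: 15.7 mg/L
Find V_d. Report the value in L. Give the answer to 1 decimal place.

Vd = Dose / C₀ = 1390 / 15.7 = 88.54 L

88.5 L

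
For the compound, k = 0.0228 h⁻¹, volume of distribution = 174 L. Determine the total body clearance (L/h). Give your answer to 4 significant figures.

3.967 L/h

CL = k × Vd = 0.0228 × 174 = 3.967 L/h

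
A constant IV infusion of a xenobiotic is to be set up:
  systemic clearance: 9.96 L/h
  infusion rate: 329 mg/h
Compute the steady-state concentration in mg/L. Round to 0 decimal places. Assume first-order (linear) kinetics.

33 mg/L

At steady state Css = R₀ / CL = 329 / 9.960 = 33.03 mg/L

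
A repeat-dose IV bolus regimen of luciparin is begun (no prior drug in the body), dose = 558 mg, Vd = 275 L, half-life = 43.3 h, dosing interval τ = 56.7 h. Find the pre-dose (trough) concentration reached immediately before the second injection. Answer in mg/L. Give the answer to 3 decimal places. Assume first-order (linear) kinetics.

0.819 mg/L

C₀ per dose = Dose / Vd = 558 / 275 = 2.029 mg/L
k = ln2 / t½ = 0.693147 / 43.3 = 0.01601 h⁻¹
Fraction remaining after one interval: r = e^(−kτ) = e^(−0.01601 × 56.7) = 0.4034
Before dose 2, 1 dose has been given (aged 1τ).
C_trough = C₀ × r = 2.029 × 0.4034 = 0.8185 mg/L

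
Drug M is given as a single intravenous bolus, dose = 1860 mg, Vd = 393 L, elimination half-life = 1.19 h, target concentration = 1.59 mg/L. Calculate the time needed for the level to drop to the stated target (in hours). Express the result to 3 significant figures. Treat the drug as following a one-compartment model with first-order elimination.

1.87 h

C₀ = Dose / Vd = 1860 / 393 = 4.733 mg/L
k = ln2 / t½ = 0.693147 / 1.19 = 0.5825 h⁻¹
t = ln(C₀ / C) / k = ln(4.733 / 1.59) / 0.5825
  = ln(2.977) / 0.5825 = 1.091 / 0.5825 = 1.873 h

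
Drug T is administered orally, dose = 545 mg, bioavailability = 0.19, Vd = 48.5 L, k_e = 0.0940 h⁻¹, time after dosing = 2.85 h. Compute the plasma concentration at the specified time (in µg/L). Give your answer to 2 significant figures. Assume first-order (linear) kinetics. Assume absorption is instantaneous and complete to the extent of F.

Amount reaching circulation = F × Dose = 0.19 × 545.0 = 103.6 mg
C₀ = F·Dose / Vd = 103.6 / 48.5 = 2.136 mg/L
C = C₀ · e^(−k·t) = 2.136 × e^(−0.09400 × 2.85)
  = 2.136 × 0.7650 = 1.634 mg/L
Convert: 1.634 mg/L × 1000 = 1634 µg/L

1600 µg/L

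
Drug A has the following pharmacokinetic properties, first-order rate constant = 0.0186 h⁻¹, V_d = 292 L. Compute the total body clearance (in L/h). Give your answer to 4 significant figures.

5.431 L/h

CL = k × Vd = 0.0186 × 292 = 5.431 L/h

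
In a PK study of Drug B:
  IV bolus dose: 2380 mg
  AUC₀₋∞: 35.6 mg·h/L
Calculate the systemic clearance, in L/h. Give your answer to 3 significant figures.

66.9 L/h

CL = Dose / AUC = 2380 / 35.6 = 66.85 L/h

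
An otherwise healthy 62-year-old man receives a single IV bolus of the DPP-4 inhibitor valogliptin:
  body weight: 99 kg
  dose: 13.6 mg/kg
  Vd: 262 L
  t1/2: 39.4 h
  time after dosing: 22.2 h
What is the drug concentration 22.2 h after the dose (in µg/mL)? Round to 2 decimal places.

3.48 µg/mL

Total dose = 13.6 × 99 = 1346 mg
C₀ = Dose / Vd = 1346 / 262 = 5.137 mg/L
k = ln2 / t½ = 0.693147 / 39.4 = 0.01759 h⁻¹
C = C₀ · e^(−k·t) = 5.137 × e^(−0.01759 × 22.2)
  = 5.137 × 0.6767 = 3.476 mg/L
(3.476 mg/L = 3.476 µg/mL)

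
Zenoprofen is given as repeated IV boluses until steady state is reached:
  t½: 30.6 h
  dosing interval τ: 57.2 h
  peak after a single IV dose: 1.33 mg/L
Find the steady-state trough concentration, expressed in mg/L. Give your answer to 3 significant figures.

0.501 mg/L

k = ln2 / t½ = 0.693147 / 30.6 = 0.02265 h⁻¹
e^(−kτ) = e^(−0.02265 × 57.2) = 0.2737
Accumulation ratio R = 1 / (1 − e^(−kτ)) = 1 / (1 − 0.2737) = 1.377
Steady-state trough = C₀ × R × e^(−kτ) = 1.33 × 1.377 × 0.2737 = 0.5013 mg/L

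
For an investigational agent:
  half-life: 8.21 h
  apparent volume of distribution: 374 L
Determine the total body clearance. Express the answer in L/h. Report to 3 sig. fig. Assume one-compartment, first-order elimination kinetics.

k = ln2 / t½ = 0.693147 / 8.21 = 0.08443 h⁻¹
CL = k × Vd = 0.08443 × 374 = 31.58 L/h

31.6 L/h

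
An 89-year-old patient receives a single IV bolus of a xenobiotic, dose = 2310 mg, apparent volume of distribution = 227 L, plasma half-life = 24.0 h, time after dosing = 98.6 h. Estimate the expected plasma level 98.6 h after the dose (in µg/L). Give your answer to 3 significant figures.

C₀ = Dose / Vd = 2310 / 227 = 10.18 mg/L
k = ln2 / t½ = 0.693147 / 24.0 = 0.02888 h⁻¹
C = C₀ · e^(−k·t) = 10.18 × e^(−0.02888 × 98.6)
  = 10.18 × 0.05799 = 0.5903 mg/L
Convert: 0.5903 mg/L × 1000 = 590.3 µg/L

590 µg/L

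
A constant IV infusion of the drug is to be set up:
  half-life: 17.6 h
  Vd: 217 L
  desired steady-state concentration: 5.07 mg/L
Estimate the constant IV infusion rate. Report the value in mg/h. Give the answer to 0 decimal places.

43 mg/h

k = ln2 / t½ = 0.693147 / 17.6 = 0.03938 h⁻¹
CL = k × Vd = 0.03938 × 217 = 8.545 L/h
At steady state, infusion rate R₀ = Css × CL = 5.07 × 8.545 = 43.32 mg/h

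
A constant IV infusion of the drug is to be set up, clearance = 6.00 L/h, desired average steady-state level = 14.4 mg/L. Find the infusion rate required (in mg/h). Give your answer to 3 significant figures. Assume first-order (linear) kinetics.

At steady state, infusion rate R₀ = Css × CL = 14.4 × 6.000 = 86.40 mg/h

86.4 mg/h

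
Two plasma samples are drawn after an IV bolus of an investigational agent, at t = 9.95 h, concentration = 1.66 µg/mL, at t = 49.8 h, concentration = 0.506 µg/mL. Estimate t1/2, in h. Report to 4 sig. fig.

k = ln(C₁/C₂) / (t₂ − t₁) = ln(1.66/0.506) / (49.8 − 9.95)
  = 1.188 / 39.85 = 0.02981 h⁻¹
t½ = ln2 / k = 0.693147 / 0.02981 = 23.25 h

23.25 h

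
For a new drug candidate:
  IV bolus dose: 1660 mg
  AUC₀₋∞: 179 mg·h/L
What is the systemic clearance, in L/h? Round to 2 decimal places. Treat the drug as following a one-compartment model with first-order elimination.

CL = Dose / AUC = 1660 / 179 = 9.274 L/h

9.27 L/h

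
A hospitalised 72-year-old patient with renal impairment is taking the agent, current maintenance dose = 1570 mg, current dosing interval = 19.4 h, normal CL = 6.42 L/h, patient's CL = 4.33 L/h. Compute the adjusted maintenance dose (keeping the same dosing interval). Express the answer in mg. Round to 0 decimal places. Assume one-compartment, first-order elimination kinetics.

1059 mg

To keep the same average steady-state level, dosing rate must scale with clearance.
CL ratio = 4.33 / 6.42 = 0.6745
New dose (same interval) = 1570 × 0.6745 = 1059 mg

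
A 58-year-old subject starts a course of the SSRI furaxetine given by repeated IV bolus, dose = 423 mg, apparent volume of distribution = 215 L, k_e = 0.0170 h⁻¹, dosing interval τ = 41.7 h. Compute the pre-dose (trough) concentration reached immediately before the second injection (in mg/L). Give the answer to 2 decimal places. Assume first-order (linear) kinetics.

C₀ per dose = Dose / Vd = 423 / 215 = 1.967 mg/L
Fraction remaining after one interval: r = e^(−kτ) = e^(−0.01700 × 41.7) = 0.4922
Before dose 2, 1 dose has been given (aged 1τ).
C_trough = C₀ × r = 1.967 × 0.4922 = 0.9682 mg/L

0.97 mg/L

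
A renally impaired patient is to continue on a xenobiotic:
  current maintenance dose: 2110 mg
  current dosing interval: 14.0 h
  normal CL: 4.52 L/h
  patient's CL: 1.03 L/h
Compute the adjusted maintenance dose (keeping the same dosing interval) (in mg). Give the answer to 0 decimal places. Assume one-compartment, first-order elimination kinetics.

481 mg

To keep the same average steady-state level, dosing rate must scale with clearance.
CL ratio = 1.03 / 4.52 = 0.2279
New dose (same interval) = 2110 × 0.2279 = 480.9 mg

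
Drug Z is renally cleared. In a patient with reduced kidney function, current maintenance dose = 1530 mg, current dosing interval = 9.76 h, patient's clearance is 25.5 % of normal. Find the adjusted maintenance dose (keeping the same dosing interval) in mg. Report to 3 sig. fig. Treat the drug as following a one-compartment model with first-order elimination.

To keep the same average steady-state level, dosing rate must scale with clearance.
CL ratio = 25.5 / 100 = 0.2550
New dose (same interval) = 1530 × 0.2550 = 390.2 mg

390 mg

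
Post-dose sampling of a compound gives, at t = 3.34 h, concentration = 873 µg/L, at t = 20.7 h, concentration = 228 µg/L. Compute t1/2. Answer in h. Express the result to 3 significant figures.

k = ln(C₁/C₂) / (t₂ − t₁) = ln(873/228) / (20.7 − 3.34)
  = 1.343 / 17.36 = 0.07736 h⁻¹
t½ = ln2 / k = 0.693147 / 0.07736 = 8.960 h

8.96 h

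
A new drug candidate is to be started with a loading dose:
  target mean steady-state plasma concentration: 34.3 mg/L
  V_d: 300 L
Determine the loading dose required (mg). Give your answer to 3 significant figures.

LD = Css × Vd = 34.3 × 300 = 10290 mg

10300 mg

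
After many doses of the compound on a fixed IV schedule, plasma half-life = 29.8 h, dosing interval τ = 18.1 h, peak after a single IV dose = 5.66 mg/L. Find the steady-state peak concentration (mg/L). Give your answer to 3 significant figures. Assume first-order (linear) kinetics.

k = ln2 / t½ = 0.693147 / 29.8 = 0.02326 h⁻¹
e^(−kτ) = e^(−0.02326 × 18.1) = 0.6564
Accumulation ratio R = 1 / (1 − e^(−kτ)) = 1 / (1 − 0.6564) = 2.910
Steady-state peak = C₀ × R = 5.66 × 2.910 = 16.47 mg/L

16.5 mg/L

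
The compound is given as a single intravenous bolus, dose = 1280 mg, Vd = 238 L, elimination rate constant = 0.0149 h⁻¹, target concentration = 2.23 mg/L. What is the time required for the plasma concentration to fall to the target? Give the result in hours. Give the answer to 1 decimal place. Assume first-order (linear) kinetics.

C₀ = Dose / Vd = 1280 / 238 = 5.378 mg/L
t = ln(C₀ / C) / k = ln(5.378 / 2.23) / 0.01490
  = ln(2.412) / 0.01490 = 0.8805 / 0.01490 = 59.09 h

59.1 h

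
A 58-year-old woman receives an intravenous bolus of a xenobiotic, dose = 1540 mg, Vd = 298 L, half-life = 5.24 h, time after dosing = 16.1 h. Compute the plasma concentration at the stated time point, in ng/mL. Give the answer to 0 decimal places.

C₀ = Dose / Vd = 1540 / 298 = 5.168 mg/L
k = ln2 / t½ = 0.693147 / 5.24 = 0.1323 h⁻¹
C = C₀ · e^(−k·t) = 5.168 × e^(−0.1323 × 16.1)
  = 5.168 × 0.1188 = 0.6140 mg/L
Convert: 0.6140 mg/L × 1000 = 614.0 ng/mL

614 ng/mL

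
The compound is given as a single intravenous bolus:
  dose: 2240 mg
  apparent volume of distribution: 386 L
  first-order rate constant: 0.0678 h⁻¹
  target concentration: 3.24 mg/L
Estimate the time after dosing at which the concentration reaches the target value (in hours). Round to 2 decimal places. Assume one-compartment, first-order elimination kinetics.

C₀ = Dose / Vd = 2240 / 386 = 5.803 mg/L
t = ln(C₀ / C) / k = ln(5.803 / 3.24) / 0.06780
  = ln(1.791) / 0.06780 = 0.5828 / 0.06780 = 8.596 h

8.60 h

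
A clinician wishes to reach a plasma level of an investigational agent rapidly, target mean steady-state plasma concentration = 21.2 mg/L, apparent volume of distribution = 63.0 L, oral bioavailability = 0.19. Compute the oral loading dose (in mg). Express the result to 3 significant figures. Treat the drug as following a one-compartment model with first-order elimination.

7030 mg

LD = Css × Vd / F = 21.2 × 63.0 / 0.19 = 7029 mg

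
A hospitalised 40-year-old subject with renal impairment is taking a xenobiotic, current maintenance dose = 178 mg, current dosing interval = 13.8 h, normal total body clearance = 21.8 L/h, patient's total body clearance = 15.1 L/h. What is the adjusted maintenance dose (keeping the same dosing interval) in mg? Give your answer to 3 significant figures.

123 mg

To keep the same average steady-state level, dosing rate must scale with clearance.
CL ratio = 15.1 / 21.8 = 0.6927
New dose (same interval) = 178 × 0.6927 = 123.3 mg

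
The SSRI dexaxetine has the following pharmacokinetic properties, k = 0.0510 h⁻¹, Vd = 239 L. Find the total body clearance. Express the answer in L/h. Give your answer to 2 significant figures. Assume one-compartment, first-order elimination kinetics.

12 L/h

CL = k × Vd = 0.0510 × 239 = 12.19 L/h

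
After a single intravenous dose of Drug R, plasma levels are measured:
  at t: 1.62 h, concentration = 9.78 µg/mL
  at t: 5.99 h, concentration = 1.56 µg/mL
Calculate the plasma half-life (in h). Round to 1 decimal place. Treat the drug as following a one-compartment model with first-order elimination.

k = ln(C₁/C₂) / (t₂ − t₁) = ln(9.78/1.56) / (5.99 − 1.62)
  = 1.836 / 4.370 = 0.4201 h⁻¹
t½ = ln2 / k = 0.693147 / 0.4201 = 1.650 h

1.7 h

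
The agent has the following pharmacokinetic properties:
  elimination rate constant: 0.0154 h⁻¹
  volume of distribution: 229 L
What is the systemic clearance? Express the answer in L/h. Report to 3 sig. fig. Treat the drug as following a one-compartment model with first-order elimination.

CL = k × Vd = 0.0154 × 229 = 3.527 L/h

3.53 L/h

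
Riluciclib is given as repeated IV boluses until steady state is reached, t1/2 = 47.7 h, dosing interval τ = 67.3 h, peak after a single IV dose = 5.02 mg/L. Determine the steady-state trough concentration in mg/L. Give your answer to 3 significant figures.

3.03 mg/L

k = ln2 / t½ = 0.693147 / 47.7 = 0.01453 h⁻¹
e^(−kτ) = e^(−0.01453 × 67.3) = 0.3761
Accumulation ratio R = 1 / (1 − e^(−kτ)) = 1 / (1 − 0.3761) = 1.603
Steady-state trough = C₀ × R × e^(−kτ) = 5.02 × 1.603 × 0.3761 = 3.026 mg/L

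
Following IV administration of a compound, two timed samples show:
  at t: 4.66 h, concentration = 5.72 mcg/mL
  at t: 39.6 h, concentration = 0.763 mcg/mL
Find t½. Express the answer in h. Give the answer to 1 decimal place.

k = ln(C₁/C₂) / (t₂ − t₁) = ln(5.72/0.763) / (39.6 − 4.66)
  = 2.014 / 34.94 = 0.05764 h⁻¹
t½ = ln2 / k = 0.693147 / 0.05764 = 12.03 h

12.0 h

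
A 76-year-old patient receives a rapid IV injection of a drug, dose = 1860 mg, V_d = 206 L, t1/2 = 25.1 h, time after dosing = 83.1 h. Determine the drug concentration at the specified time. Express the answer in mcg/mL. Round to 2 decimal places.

C₀ = Dose / Vd = 1860 / 206 = 9.029 mg/L
k = ln2 / t½ = 0.693147 / 25.1 = 0.02762 h⁻¹
C = C₀ · e^(−k·t) = 9.029 × e^(−0.02762 × 83.1)
  = 9.029 × 0.1007 = 0.9092 mg/L
(0.9092 mg/L = 0.9092 mcg/mL)

0.91 mcg/mL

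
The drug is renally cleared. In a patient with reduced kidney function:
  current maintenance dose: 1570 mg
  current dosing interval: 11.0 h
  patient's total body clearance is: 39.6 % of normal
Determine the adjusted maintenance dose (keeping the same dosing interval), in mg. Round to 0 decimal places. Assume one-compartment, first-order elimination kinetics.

To keep the same average steady-state level, dosing rate must scale with clearance.
CL ratio = 39.6 / 100 = 0.3960
New dose (same interval) = 1570 × 0.3960 = 621.7 mg

622 mg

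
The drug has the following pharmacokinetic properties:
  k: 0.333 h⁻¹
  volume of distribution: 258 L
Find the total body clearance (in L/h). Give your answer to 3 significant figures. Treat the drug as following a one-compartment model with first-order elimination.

85.9 L/h

CL = k × Vd = 0.333 × 258 = 85.91 L/h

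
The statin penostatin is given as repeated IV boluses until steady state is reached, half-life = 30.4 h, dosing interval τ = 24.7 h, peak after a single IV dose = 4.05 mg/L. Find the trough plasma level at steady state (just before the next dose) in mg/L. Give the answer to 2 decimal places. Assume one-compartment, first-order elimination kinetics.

k = ln2 / t½ = 0.693147 / 30.4 = 0.02280 h⁻¹
e^(−kτ) = e^(−0.02280 × 24.7) = 0.5694
Accumulation ratio R = 1 / (1 − e^(−kτ)) = 1 / (1 − 0.5694) = 2.322
Steady-state trough = C₀ × R × e^(−kτ) = 4.05 × 2.322 × 0.5694 = 5.355 mg/L

5.36 mg/L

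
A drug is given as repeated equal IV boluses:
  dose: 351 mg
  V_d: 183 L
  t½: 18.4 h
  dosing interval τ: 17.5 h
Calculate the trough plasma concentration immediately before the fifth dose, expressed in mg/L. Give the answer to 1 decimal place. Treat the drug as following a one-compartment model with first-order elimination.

C₀ per dose = Dose / Vd = 351 / 183 = 1.918 mg/L
k = ln2 / t½ = 0.693147 / 18.4 = 0.03767 h⁻¹
Fraction remaining after one interval: r = e^(−kτ) = e^(−0.03767 × 17.5) = 0.5173
Before dose 5, 4 doses have been given (aged 1τ, 2τ, 3τ, 4τ).
C_trough = C₀ × (r + r² + … + r^4) = C₀ × r(1−r^4)/(1−r)
        = 1.918 × 0.5173 × (1 − 0.07161) / (1 − 0.5173) = 1.908 mg/L

1.9 mg/L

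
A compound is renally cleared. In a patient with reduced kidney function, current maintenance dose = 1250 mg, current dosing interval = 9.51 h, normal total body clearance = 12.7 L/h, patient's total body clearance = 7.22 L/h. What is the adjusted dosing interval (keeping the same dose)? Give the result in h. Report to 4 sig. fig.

16.73 h

To keep the same average steady-state level, dosing rate must scale with clearance.
CL ratio = 7.22 / 12.7 = 0.5685
New interval (same dose) = 9.51 / 0.5685 = 16.73 h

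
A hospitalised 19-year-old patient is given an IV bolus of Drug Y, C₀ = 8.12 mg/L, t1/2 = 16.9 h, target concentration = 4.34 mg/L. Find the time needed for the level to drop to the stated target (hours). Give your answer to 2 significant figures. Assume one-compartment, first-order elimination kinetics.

15 h

k = ln2 / t½ = 0.693147 / 16.9 = 0.04101 h⁻¹
t = ln(C₀ / C) / k = ln(8.120 / 4.34) / 0.04101
  = ln(1.871) / 0.04101 = 0.6265 / 0.04101 = 15.28 h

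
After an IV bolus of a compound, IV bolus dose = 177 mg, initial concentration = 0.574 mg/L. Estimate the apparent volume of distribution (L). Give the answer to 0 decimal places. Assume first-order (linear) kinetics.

Vd = Dose / C₀ = 177.0 / 0.574 = 308.4 L

308 L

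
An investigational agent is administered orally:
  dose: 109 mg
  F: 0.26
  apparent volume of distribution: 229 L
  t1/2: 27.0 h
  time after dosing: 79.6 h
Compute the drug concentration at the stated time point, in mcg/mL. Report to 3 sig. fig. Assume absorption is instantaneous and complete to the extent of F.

Amount reaching circulation = F × Dose = 0.26 × 109.0 = 28.34 mg
C₀ = F·Dose / Vd = 28.34 / 229 = 0.1238 mg/L
k = ln2 / t½ = 0.693147 / 27.0 = 0.02567 h⁻¹
C = C₀ · e^(−k·t) = 0.1238 × e^(−0.02567 × 79.6)
  = 0.1238 × 0.1296 = 0.01604 mg/L
(0.01604 mg/L = 0.01604 mcg/mL)

0.0160 mcg/mL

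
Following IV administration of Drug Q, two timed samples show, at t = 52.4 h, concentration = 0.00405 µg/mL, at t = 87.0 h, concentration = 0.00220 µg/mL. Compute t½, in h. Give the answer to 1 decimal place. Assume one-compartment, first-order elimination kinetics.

39.3 h

k = ln(C₁/C₂) / (t₂ − t₁) = ln(0.00405/0.00220) / (87.0 − 52.4)
  = 0.6103 / 34.60 = 0.01764 h⁻¹
t½ = ln2 / k = 0.693147 / 0.01764 = 39.29 h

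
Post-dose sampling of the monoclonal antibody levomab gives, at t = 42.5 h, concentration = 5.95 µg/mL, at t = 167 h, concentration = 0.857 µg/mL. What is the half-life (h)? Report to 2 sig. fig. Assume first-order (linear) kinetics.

45 h

k = ln(C₁/C₂) / (t₂ − t₁) = ln(5.95/0.857) / (167 − 42.5)
  = 1.938 / 124.5 = 0.01557 h⁻¹
t½ = ln2 / k = 0.693147 / 0.01557 = 44.52 h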